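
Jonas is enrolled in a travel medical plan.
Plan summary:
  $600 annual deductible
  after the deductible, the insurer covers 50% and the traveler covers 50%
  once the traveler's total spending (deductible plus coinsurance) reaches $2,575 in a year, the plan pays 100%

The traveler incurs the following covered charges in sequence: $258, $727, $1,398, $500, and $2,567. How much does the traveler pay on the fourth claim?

Bill 1, $258: entire amount goes to the deductible. Traveler pays $258; OOP now $258.
Bill 2, $727: $342 finishes the deductible; $385 goes to coinsurance; coinsurance $385 × 50% = $192.50. Cost to traveler: $534.50. OOP to date $792.50.
Bill 3, $1,398: deductible already satisfied, so traveler's share is 50% × $1,398 = $699. Cost to traveler: $699. OOP to date $1,491.50.
Bill 4, $500: deductible met; 50% of $500 = $250. Traveler owes $250 (running OOP $1,741.50).

$250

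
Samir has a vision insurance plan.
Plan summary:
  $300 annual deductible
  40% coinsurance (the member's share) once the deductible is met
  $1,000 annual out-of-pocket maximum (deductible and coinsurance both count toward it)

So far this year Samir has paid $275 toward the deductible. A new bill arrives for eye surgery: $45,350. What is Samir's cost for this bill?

$725

$275 of the $300 deductible is already met, leaving $25.
That leaves $45,350 − $25 = $45,325 for coinsurance.
40% of $45,325 = $18,130 falls to the member.
So the member owes $25 + $18,130 = $18,155 before any cap.
That would bring total out-of-pocket to $18,430, past the $1,000 cap. The member is capped at $1,000 − $275 = $725 on this claim.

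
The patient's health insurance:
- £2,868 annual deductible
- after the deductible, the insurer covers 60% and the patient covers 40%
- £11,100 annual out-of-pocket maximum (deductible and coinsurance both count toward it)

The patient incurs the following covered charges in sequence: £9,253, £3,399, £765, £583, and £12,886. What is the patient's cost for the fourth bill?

£233.20

#1 (£9,253): deductible takes £2,868, £6,385 remains; 40% of £6,385 = £2,554. Patient pays £5,422; OOP now £5,422.
#2 (£3,399): deductible already satisfied, so patient's share is 40% × £3,399 = £1,359.60. Patient owes £1,359.60 (running OOP £6,781.60).
#3 (£765): deductible already satisfied, so patient's share is 40% × £765 = £306. Cost to patient: £306. OOP to date £7,087.60.
#4 (£583): 40% coinsurance on £583 = £233.20. Patient owes £233.20 (running OOP £7,320.80).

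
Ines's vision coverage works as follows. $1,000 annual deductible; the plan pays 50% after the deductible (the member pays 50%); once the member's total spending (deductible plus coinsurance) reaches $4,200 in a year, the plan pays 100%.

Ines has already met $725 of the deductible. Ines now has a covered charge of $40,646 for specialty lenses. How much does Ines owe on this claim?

$725 of the $1,000 deductible is already met, leaving $275.
That leaves $40,646 − $275 = $40,371 for coinsurance.
Coinsurance: $40,371 × 50% = $20,185.50.
Member responsibility before any cap: $275 + $20,185.50 = $20,460.50.
Year-to-date out-of-pocket would reach $725 + $20,460.50 = $21,185.50, above the $4,200 maximum, so the member pays only $4,200 − $725 = $3,475.

$3,475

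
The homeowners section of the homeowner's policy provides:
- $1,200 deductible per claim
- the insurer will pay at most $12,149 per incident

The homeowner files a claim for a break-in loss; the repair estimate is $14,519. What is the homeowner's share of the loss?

$2,370

Less the $1,200 deductible: $14,519 − $1,200 = $13,319.
The $12,149 per-incident cap binds; insurer pays $12,149.
The homeowner bears the rest of the original loss: $14,519 − $12,149 = $2,370.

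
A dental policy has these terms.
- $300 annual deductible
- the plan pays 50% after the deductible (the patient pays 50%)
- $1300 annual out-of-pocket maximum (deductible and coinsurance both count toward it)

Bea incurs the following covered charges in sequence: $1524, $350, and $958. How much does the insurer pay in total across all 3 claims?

Claim 1 — $1524: $300 to deductible, leaving $1224; 50% of $1224 = $612. Patient pays $912; OOP now $912. Insurer: $1524 − $912 = $612.
Claim 2 — $350: 50% coinsurance on $350 = $175. Patient owes $175 (running OOP $1087). Insurer: $350 − $175 = $175.
Claim 3 — $958: deductible already satisfied, so patient's share is 50% × $958 = $479. OOP would hit $1566 > $1300, so the cap limits the patient to $1300 − $1087 = $213. Plan pays $958 − $213 = $745.
Insurer total = bills − patient's total = $2832 − $1300 = $1532.

$1532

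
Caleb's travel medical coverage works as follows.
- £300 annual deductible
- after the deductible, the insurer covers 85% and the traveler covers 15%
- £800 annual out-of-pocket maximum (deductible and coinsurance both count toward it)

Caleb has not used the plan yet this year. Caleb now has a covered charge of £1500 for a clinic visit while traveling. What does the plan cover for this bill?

Deductible not yet touched, so the first £300 of the bill goes to the deductible.
The remaining £1200 (= £1500 − £300) moves to coinsurance.
Traveler's 15% share of £1200 is £180.
So the traveler owes £300 + £180 = £480 before any cap.
Cumulative spending £0 + £480 = £480 stays under the £800 maximum.
The insurer covers the remainder: £1500 − £480 = £1020.

£1020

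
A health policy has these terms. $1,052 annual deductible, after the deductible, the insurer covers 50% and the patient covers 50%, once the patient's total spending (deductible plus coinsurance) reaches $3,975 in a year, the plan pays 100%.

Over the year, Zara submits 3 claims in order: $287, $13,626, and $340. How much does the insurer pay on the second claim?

$9,938

Bill 1, $287: all of it applies to the deductible. Patient owes $287 (running OOP $287). Insurer: $287 − $287 = $0.
Bill 2, $13,626: $765 to deductible, leaving $12,861; patient's 50% is $6,430.50. Claim cost before the cap: $765 + $6,430.50 = $7,195.50. Adding that to $287 gives $7,482.50, past the $3,975 cap; patient pays only $3,975 − $287 = $3,688. Insurer: $13,626 − $3,688 = $9,938.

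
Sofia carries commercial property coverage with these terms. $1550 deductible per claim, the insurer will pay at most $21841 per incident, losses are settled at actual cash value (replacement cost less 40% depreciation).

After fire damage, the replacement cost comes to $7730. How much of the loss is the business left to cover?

$4642

Depreciate 40%: the covered value is $7730 × 0.6 = $4638.
After the deductible, $4638 − $1550 = $3088 remains.
That's under the $21841 cap, so the insurer reimburses the full $3088.
The business bears the rest of the original loss: $7730 − $3088 = $4642.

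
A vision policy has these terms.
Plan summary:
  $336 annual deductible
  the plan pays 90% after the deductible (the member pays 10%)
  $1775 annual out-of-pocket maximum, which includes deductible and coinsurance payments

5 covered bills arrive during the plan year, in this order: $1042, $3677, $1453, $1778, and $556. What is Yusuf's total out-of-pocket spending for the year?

$1153

Bill 1, $1042: deductible takes $336, $706 remains; 10% of $706 = $70.60. Member pays $406.60; OOP now $406.60.
Bill 2, $3677: 10% coinsurance on $3677 = $367.70. Cost to member: $367.70. OOP to date $774.30.
Bill 3, $1453: deductible already satisfied, so member's share is 10% × $1453 = $145.30. Member pays $145.30; OOP now $919.60.
Bill 4, $1778: deductible met; 10% of $1778 = $177.80. Member pays $177.80; OOP now $1097.40.
Bill 5, $556: deductible already satisfied, so member's share is 10% × $556 = $55.60. Member pays $55.60; OOP now $1153.
Summing the member's payments: $406.60 + $367.70 + $145.30 + $177.80 + $55.60 = $1153.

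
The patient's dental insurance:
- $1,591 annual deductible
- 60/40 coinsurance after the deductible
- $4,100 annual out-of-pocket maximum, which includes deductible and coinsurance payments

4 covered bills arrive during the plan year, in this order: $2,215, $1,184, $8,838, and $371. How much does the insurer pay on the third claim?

$7,052.20

Claim 1 ($2,215): $1,591 finishes the deductible; $624 goes to coinsurance; 40% of $624 = $249.60. Cost to patient: $1,840.60. OOP to date $1,840.60. Insurer: $2,215 − $1,840.60 = $374.40.
Claim 2 ($1,184): deductible met; 40% of $1,184 = $473.60. Patient pays $473.60; OOP now $2,314.20. Plan pays $1,184 − $473.60 = $710.40.
Claim 3 ($8,838): deductible already satisfied, so patient's share is 40% × $8,838 = $3,535.20. Adding that to $2,314.20 gives $5,849.40, past the $4,100 cap; patient pays only $4,100 − $2,314.20 = $1,785.80. Insurer: $8,838 − $1,785.80 = $7,052.20.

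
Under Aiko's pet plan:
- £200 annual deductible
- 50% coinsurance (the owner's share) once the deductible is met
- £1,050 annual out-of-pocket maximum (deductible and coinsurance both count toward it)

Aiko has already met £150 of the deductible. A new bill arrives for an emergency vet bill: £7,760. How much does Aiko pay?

£900

£150 of the £200 deductible is already met, leaving £50.
The remaining £7,710 (= £7,760 − £50) moves to coinsurance.
50% of £7,710 = £3,855 falls to the owner.
So the owner owes £50 + £3,855 = £3,905 before any cap.
That would bring total out-of-pocket to £4,055, past the £1,050 cap. The owner is capped at £1,050 − £150 = £900 on this claim.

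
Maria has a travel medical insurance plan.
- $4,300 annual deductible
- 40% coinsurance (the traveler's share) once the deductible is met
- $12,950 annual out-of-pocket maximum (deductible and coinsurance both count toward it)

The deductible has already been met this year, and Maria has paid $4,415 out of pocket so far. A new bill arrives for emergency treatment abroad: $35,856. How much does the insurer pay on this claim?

$27,321

The deductible is already satisfied, so the full bill goes to coinsurance.
Traveler's 40% share of $35,856 is $14,342.40.
Year-to-date out-of-pocket would reach $4,415 + $14,342.40 = $18,757.40, above the $12,950 maximum, so the traveler pays only $12,950 − $4,415 = $8,535.
The insurer covers the remainder: $35,856 − $8,535 = $27,321.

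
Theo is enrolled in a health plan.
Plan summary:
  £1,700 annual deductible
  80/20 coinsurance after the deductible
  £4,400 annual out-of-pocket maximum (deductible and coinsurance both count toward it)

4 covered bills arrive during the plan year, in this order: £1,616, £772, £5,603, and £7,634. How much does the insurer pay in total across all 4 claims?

#1 (£1,616): all of it applies to the deductible. Cost to patient: £1,616. OOP to date £1,616. Plan pays £1,616 − £1,616 = £0.
#2 (£772): £84 to deductible, leaving £688; patient's 20% is £137.60. Patient owes £221.60 (running OOP £1,837.60). Insurer: £772 − £221.60 = £550.40.
#3 (£5,603): deductible already satisfied, so patient's share is 20% × £5,603 = £1,120.60. Patient pays £1,120.60; OOP now £2,958.20. Plan pays £5,603 − £1,120.60 = £4,482.40.
#4 (£7,634): deductible already satisfied, so patient's share is 20% × £7,634 = £1,526.80. Adding that to £2,958.20 gives £4,485, past the £4,400 cap; patient pays only £4,400 − £2,958.20 = £1,441.80. Plan pays £7,634 − £1,441.80 = £6,192.20.
Insurer total: £0 + £550.40 + £4,482.40 + £6,192.20 = £11,225.

£11,225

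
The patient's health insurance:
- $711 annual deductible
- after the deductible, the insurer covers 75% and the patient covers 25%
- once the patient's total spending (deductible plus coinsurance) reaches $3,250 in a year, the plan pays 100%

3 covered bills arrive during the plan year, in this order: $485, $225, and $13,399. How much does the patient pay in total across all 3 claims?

$3,250

#1 ($485): all of it applies to the deductible. Patient pays $485; OOP now $485.
#2 ($225): entire amount goes to the deductible. Patient pays $225; OOP now $710.
#3 ($13,399): $1 to deductible, leaving $13,398; coinsurance $13,398 × 25% = $3,349.50. Claim cost before the cap: $1 + $3,349.50 = $3,350.50. That would push OOP to $4,060.50, over the $3,250 cap, so patient pays $3,250 − $710 = $2,540.
Summing the patient's payments: $485 + $225 + $2,540 = $3,250.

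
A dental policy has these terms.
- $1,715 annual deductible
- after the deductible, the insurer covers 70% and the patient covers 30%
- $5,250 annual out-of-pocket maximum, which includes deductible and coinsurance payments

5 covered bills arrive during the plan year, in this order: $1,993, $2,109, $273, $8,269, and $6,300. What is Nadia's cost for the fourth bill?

Claim 1 ($1,993): $1,715 finishes the deductible; $278 goes to coinsurance; 30% of $278 = $83.40. Patient owes $1,798.40 (running OOP $1,798.40).
Claim 2 ($2,109): deductible met; 30% of $2,109 = $632.70. Patient pays $632.70; OOP now $2,431.10.
Claim 3 ($273): deductible already satisfied, so patient's share is 30% × $273 = $81.90. Patient pays $81.90; OOP now $2,513.
Claim 4 ($8,269): deductible met; 30% of $8,269 = $2,480.70. Patient pays $2,480.70; OOP now $4,993.70.

$2,480.70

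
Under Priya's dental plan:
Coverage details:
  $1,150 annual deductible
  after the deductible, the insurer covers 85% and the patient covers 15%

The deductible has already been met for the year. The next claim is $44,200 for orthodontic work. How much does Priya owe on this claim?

$6,630

The deductible is already satisfied, so the full bill goes to coinsurance.
15% of $44,200 = $6,630 falls to the patient.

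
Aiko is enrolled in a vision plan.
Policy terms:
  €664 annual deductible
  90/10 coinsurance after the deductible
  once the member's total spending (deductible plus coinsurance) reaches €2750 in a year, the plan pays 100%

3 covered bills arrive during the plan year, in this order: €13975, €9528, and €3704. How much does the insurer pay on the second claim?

#1 (€13975): €664 to deductible, leaving €13311; 10% of €13311 = €1331.10. Cost to member: €1995.10. OOP to date €1995.10. Insurer: €13975 − €1995.10 = €11979.90.
#2 (€9528): 10% coinsurance on €9528 = €952.80. Adding that to €1995.10 gives €2947.90, past the €2750 cap; member pays only €2750 − €1995.10 = €754.90. Plan pays €9528 − €754.90 = €8773.10.

€8773.10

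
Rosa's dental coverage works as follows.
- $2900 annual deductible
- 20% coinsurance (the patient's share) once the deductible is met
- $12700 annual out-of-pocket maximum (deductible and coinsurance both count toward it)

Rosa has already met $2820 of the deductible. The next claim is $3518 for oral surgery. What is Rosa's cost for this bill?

Remaining deductible: $2900 − $2820 = $80.
That leaves $3518 − $80 = $3438 for coinsurance.
20% of $3438 = $687.60 falls to the patient.
That puts the patient's cost at $80 + $687.60 = $767.60 before any cap.
Year-to-date out-of-pocket becomes $2820 + $767.60 = $3587.60, still under the $12700 maximum, so no cap applies.

$767.60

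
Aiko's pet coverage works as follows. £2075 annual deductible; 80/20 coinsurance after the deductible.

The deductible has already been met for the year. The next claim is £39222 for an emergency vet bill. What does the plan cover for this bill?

£31377.60

The deductible is already satisfied, so the full bill goes to coinsurance.
Owner's 20% share of £39222 is £7844.40.
The plan picks up £39222 − £7844.40 = £31377.60.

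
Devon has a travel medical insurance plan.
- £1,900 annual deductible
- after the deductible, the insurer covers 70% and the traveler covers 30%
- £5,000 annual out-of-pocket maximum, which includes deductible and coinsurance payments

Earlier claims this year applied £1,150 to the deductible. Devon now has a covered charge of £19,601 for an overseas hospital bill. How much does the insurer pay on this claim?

£15,751

Remaining deductible: £1,900 − £1,150 = £750.
The remaining £18,851 (= £19,601 − £750) moves to coinsurance.
Coinsurance: £18,851 × 30% = £5,655.30.
Traveler responsibility before any cap: £750 + £5,655.30 = £6,405.30.
Year-to-date out-of-pocket would reach £1,150 + £6,405.30 = £7,555.30, above the £5,000 maximum, so the traveler pays only £5,000 − £1,150 = £3,850.
Insurer pays the balance: £19,601 − £3,850 = £15,751.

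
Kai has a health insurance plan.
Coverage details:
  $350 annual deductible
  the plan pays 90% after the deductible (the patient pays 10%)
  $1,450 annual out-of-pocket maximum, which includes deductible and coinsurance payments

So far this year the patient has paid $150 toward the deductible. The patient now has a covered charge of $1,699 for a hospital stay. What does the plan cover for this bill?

$1,349.10

Remaining deductible: $350 − $150 = $200.
After the $200 deductible portion, $1,699 − $200 = $1,499 is subject to coinsurance.
Coinsurance: $1,499 × 10% = $149.90.
That puts the patient's cost at $200 + $149.90 = $349.90 before any cap.
Year-to-date out-of-pocket becomes $150 + $349.90 = $499.90, still under the $1,450 maximum, so no cap applies.
The insurer covers the remainder: $1,699 − $349.90 = $1,349.10.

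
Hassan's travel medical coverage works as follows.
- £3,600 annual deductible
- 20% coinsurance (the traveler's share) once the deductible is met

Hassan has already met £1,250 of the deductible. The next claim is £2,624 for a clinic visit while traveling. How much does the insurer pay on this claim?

Deductible still to meet: £3,600 − £1,250 = £2,350.
After the £2,350 deductible portion, £2,624 − £2,350 = £274 is subject to coinsurance.
20% of £274 = £54.80 falls to the traveler.
Traveler responsibility: £2,350 + £54.80 = £2,404.80.
The plan picks up £2,624 − £2,404.80 = £219.20.

£219.20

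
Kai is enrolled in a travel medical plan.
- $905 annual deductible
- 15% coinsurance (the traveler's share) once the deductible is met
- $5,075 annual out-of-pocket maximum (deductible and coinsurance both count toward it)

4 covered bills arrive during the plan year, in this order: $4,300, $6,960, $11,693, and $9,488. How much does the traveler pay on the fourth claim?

#1 ($4,300): deductible takes $905, $3,395 remains; 15% of $3,395 = $509.25. Cost to traveler: $1,414.25. OOP to date $1,414.25.
#2 ($6,960): deductible met; 15% of $6,960 = $1,044. Traveler pays $1,044; OOP now $2,458.25.
#3 ($11,693): deductible already satisfied, so traveler's share is 15% × $11,693 = $1,753.95. Cost to traveler: $1,753.95. OOP to date $4,212.20.
#4 ($9,488): 15% coinsurance on $9,488 = $1,423.20. That would push OOP to $5,635.40, over the $5,075 cap, so traveler pays $5,075 − $4,212.20 = $862.80.

$862.80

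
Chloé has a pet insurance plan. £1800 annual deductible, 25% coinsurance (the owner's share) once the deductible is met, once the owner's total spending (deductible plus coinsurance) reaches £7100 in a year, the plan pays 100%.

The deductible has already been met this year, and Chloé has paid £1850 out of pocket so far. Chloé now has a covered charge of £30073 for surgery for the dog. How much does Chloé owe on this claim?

£5250

The deductible is already satisfied, so the full bill goes to coinsurance.
Owner's 25% share of £30073 is £7518.25.
Adding £7518.25 to the £1850 already spent would give £9368.25, which exceeds the £7100 cap; the owner pays just £7100 − £1850 = £5250.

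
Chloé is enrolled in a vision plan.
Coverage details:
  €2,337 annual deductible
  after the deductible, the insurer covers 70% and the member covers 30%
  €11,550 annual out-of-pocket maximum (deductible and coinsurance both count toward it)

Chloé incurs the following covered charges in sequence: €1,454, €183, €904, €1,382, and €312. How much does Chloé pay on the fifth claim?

€93.60

Bill 1, €1,454: fully absorbed by the deductible. Member pays €1,454; OOP now €1,454.
Bill 2, €183: fully absorbed by the deductible. Member owes €183 (running OOP €1,637).
Bill 3, €904: €700 to deductible, leaving €204; coinsurance €204 × 30% = €61.20. Cost to member: €761.20. OOP to date €2,398.20.
Bill 4, €1,382: deductible met; 30% of €1,382 = €414.60. Member pays €414.60; OOP now €2,812.80.
Bill 5, €312: deductible already satisfied, so member's share is 30% × €312 = €93.60. Cost to member: €93.60. OOP to date €2,906.40.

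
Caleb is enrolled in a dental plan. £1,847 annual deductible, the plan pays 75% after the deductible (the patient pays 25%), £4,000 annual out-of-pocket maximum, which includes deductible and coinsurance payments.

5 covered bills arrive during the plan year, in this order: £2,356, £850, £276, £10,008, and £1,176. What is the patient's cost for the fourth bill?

£1,744.25

Claim 1 — £2,356: deductible takes £1,847, £509 remains; 25% of £509 = £127.25. Cost to patient: £1,974.25. OOP to date £1,974.25.
Claim 2 — £850: deductible already satisfied, so patient's share is 25% × £850 = £212.50. Cost to patient: £212.50. OOP to date £2,186.75.
Claim 3 — £276: 25% coinsurance on £276 = £69. Cost to patient: £69. OOP to date £2,255.75.
Claim 4 — £10,008: deductible met; 25% of £10,008 = £2,502. Adding that to £2,255.75 gives £4,757.75, past the £4,000 cap; patient pays only £4,000 − £2,255.75 = £1,744.25.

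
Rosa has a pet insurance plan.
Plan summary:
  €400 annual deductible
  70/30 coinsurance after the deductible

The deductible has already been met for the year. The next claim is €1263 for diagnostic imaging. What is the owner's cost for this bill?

€378.90

The deductible is already satisfied, so the full bill goes to coinsurance.
30% of €1263 = €378.90 falls to the owner.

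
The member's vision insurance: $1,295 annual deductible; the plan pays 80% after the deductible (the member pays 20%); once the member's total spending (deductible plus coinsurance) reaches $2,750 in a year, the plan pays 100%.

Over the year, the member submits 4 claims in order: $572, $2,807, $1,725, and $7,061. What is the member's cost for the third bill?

Bill 1, $572: all of it applies to the deductible. Cost to member: $572. OOP to date $572.
Bill 2, $2,807: $723 finishes the deductible; $2,084 goes to coinsurance; coinsurance $2,084 × 20% = $416.80. Cost to member: $1,139.80. OOP to date $1,711.80.
Bill 3, $1,725: deductible already satisfied, so member's share is 20% × $1,725 = $345. Member owes $345 (running OOP $2,056.80).

$345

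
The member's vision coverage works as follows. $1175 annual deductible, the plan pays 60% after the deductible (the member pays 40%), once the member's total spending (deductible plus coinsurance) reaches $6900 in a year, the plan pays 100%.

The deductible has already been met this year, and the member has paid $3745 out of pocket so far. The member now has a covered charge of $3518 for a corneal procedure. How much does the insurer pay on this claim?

With the deductible met, the entire $3518 is subject to coinsurance.
Coinsurance: $3518 × 40% = $1407.20.
Total out-of-pocket so far would be $3745 + $1407.20 = $5152.20, below the $6900 cap — no reduction.
The insurer covers the remainder: $3518 − $1407.20 = $2110.80.

$2110.80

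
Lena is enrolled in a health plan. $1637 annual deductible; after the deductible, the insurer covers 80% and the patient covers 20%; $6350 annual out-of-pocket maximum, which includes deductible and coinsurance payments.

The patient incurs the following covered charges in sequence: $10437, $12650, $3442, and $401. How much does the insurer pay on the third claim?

Bill 1, $10437: $1637 to deductible, leaving $8800; 20% of $8800 = $1760. Cost to patient: $3397. OOP to date $3397. Insurer: $10437 − $3397 = $7040.
Bill 2, $12650: deductible met; 20% of $12650 = $2530. Patient owes $2530 (running OOP $5927). Plan pays $12650 − $2530 = $10120.
Bill 3, $3442: 20% coinsurance on $3442 = $688.40. That would push OOP to $6615.40, over the $6350 cap, so patient pays $6350 − $5927 = $423. Plan pays $3442 − $423 = $3019.

$3019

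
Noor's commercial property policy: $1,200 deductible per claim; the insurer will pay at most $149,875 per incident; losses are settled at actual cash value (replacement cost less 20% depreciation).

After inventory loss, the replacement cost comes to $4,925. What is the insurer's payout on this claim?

$2,740

Depreciate 20%: the covered value is $4,925 × 0.8 = $3,940.
After the deductible, $3,940 − $1,200 = $2,740 remains.
That's under the $149,875 cap, so the insurer reimburses the full $2,740.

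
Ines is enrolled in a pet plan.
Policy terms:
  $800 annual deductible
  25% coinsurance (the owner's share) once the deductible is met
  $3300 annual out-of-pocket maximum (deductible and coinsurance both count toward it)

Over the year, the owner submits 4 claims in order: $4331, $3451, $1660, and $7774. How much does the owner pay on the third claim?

#1 ($4331): $800 to deductible, leaving $3531; coinsurance $3531 × 25% = $882.75. Cost to owner: $1682.75. OOP to date $1682.75.
#2 ($3451): deductible already satisfied, so owner's share is 25% × $3451 = $862.75. Owner pays $862.75; OOP now $2545.50.
#3 ($1660): deductible met; 25% of $1660 = $415. Cost to owner: $415. OOP to date $2960.50.

$415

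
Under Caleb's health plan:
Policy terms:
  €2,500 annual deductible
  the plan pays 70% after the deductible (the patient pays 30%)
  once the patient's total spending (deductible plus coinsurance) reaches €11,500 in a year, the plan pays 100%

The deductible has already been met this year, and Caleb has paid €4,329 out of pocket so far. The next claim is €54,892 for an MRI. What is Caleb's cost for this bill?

€7,171

The deductible is already satisfied, so the full bill goes to coinsurance.
Patient's 30% share of €54,892 is €16,467.60.
That would bring total out-of-pocket to €20,796.60, past the €11,500 cap. The patient is capped at €11,500 − €4,329 = €7,171 on this claim.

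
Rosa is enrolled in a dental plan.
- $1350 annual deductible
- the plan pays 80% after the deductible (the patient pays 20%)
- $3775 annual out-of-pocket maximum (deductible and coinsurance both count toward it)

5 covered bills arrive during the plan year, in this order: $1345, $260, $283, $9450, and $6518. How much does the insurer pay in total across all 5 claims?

Claim 1 — $1345: fully absorbed by the deductible. Patient owes $1345 (running OOP $1345). Plan pays $1345 − $1345 = $0.
Claim 2 — $260: $5 finishes the deductible; $255 goes to coinsurance; patient's 20% is $51. Cost to patient: $56. OOP to date $1401. Insurer: $260 − $56 = $204.
Claim 3 — $283: deductible already satisfied, so patient's share is 20% × $283 = $56.60. Patient owes $56.60 (running OOP $1457.60). Insurer: $283 − $56.60 = $226.40.
Claim 4 — $9450: deductible already satisfied, so patient's share is 20% × $9450 = $1890. Patient pays $1890; OOP now $3347.60. Insurer: $9450 − $1890 = $7560.
Claim 5 — $6518: deductible met; 20% of $6518 = $1303.60. That would push OOP to $4651.20, over the $3775 cap, so patient pays $3775 − $3347.60 = $427.40. Plan pays $6518 − $427.40 = $6090.60.
Insurer total = bills − patient's total = $17856 − $3775 = $14081.

$14081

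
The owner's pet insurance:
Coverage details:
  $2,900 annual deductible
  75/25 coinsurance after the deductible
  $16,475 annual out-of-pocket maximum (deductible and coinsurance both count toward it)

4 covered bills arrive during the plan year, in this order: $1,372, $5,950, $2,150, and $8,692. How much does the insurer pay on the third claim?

$1,612.50

#1 ($1,372): all of it applies to the deductible. Owner pays $1,372; OOP now $1,372. Plan pays $1,372 − $1,372 = $0.
#2 ($5,950): $1,528 finishes the deductible; $4,422 goes to coinsurance; coinsurance $4,422 × 25% = $1,105.50. Owner owes $2,633.50 (running OOP $4,005.50). Plan pays $5,950 − $2,633.50 = $3,316.50.
#3 ($2,150): deductible already satisfied, so owner's share is 25% × $2,150 = $537.50. Owner owes $537.50 (running OOP $4,543). Plan pays $2,150 − $537.50 = $1,612.50.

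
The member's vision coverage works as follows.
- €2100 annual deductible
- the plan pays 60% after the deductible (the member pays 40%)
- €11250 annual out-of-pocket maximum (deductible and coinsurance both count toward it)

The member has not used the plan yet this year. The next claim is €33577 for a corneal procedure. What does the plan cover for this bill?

The full €2100 deductible is still open; €2100 of this bill applies to it.
The remaining €31477 (= €33577 − €2100) moves to coinsurance.
40% of €31477 = €12590.80 falls to the member.
That puts the member's cost at €2100 + €12590.80 = €14690.80 before any cap.
Year-to-date out-of-pocket would reach €0 + €14690.80 = €14690.80, above the €11250 maximum, so the member pays only €11250 − €0 = €11250.
Insurer pays the balance: €33577 − €11250 = €22327.

€22327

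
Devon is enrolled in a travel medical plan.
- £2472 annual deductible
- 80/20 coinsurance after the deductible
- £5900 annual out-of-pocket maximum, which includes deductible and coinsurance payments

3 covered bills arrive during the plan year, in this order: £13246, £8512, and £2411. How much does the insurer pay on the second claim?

£7238.80

Bill 1, £13246: deductible takes £2472, £10774 remains; traveler's 20% is £2154.80. Traveler owes £4626.80 (running OOP £4626.80). Plan pays £13246 − £4626.80 = £8619.20.
Bill 2, £8512: deductible already satisfied, so traveler's share is 20% × £8512 = £1702.40. That would push OOP to £6329.20, over the £5900 cap, so traveler pays £5900 − £4626.80 = £1273.20. Insurer: £8512 − £1273.20 = £7238.80.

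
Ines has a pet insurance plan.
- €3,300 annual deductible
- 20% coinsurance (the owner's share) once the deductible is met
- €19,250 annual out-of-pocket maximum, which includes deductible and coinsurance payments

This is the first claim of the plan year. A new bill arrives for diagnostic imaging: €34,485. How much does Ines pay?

Nothing has been paid toward the €3,300 deductible, so the first €3,300 of this charge is applied there.
The remaining €31,185 (= €34,485 − €3,300) moves to coinsurance.
Coinsurance: €31,185 × 20% = €6,237.
Owner responsibility before any cap: €3,300 + €6,237 = €9,537.
Cumulative spending €0 + €9,537 = €9,537 stays under the €19,250 maximum.

€9,537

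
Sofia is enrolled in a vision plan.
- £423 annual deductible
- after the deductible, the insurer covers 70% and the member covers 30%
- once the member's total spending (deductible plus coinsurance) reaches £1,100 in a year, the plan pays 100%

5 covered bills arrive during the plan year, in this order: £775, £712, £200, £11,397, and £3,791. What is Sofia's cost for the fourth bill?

£297.80

Claim 1 (£775): £423 finishes the deductible; £352 goes to coinsurance; 30% of £352 = £105.60. Member owes £528.60 (running OOP £528.60).
Claim 2 (£712): deductible met; 30% of £712 = £213.60. Cost to member: £213.60. OOP to date £742.20.
Claim 3 (£200): 30% coinsurance on £200 = £60. Cost to member: £60. OOP to date £802.20.
Claim 4 (£11,397): deductible already satisfied, so member's share is 30% × £11,397 = £3,419.10. Adding that to £802.20 gives £4,221.30, past the £1,100 cap; member pays only £1,100 − £802.20 = £297.80.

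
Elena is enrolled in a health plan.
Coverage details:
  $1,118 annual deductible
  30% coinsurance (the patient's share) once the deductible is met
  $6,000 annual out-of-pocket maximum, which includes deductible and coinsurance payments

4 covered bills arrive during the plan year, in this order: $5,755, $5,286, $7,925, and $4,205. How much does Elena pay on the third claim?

#1 ($5,755): $1,118 finishes the deductible; $4,637 goes to coinsurance; coinsurance $4,637 × 30% = $1,391.10. Cost to patient: $2,509.10. OOP to date $2,509.10.
#2 ($5,286): 30% coinsurance on $5,286 = $1,585.80. Patient pays $1,585.80; OOP now $4,094.90.
#3 ($7,925): 30% coinsurance on $7,925 = $2,377.50. Adding that to $4,094.90 gives $6,472.40, past the $6,000 cap; patient pays only $6,000 − $4,094.90 = $1,905.10.

$1,905.10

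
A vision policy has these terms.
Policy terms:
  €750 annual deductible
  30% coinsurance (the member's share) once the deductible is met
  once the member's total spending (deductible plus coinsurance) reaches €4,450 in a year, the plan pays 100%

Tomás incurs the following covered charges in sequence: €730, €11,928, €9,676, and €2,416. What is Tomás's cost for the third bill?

€127.60

Claim 1 (€730): fully absorbed by the deductible. Cost to member: €730. OOP to date €730.
Claim 2 (€11,928): deductible takes €20, €11,908 remains; 30% of €11,908 = €3,572.40. Cost to member: €3,592.40. OOP to date €4,322.40.
Claim 3 (€9,676): deductible met; 30% of €9,676 = €2,902.80. OOP would hit €7,225.20 > €4,450, so the cap limits the member to €4,450 − €4,322.40 = €127.60.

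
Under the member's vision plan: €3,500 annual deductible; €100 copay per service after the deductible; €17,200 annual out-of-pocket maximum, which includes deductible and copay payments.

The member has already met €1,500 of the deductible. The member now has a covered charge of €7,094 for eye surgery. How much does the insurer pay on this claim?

Remaining deductible: €3,500 − €1,500 = €2,000.
The remaining €5,094 (= €7,094 − €2,000) moves to the copay.
Copay on this service: €100.
Member responsibility before any cap: €2,000 + €100 = €2,100.
Cumulative spending €1,500 + €2,100 = €3,600 stays under the €17,200 maximum.
The plan picks up €7,094 − €2,100 = €4,994.

€4,994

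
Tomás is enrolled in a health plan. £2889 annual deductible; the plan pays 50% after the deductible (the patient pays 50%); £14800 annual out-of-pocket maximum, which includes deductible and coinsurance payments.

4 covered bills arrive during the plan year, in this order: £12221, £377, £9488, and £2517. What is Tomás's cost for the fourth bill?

#1 (£12221): deductible takes £2889, £9332 remains; coinsurance £9332 × 50% = £4666. Patient pays £7555; OOP now £7555.
#2 (£377): deductible already satisfied, so patient's share is 50% × £377 = £188.50. Patient owes £188.50 (running OOP £7743.50).
#3 (£9488): deductible already satisfied, so patient's share is 50% × £9488 = £4744. Patient pays £4744; OOP now £12487.50.
#4 (£2517): deductible already satisfied, so patient's share is 50% × £2517 = £1258.50. Cost to patient: £1258.50. OOP to date £13746.

£1258.50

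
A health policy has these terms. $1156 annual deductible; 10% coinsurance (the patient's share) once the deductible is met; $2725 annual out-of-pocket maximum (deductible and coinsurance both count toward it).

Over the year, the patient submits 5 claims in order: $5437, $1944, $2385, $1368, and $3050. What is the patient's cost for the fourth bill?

$136.80

Claim 1 — $5437: $1156 finishes the deductible; $4281 goes to coinsurance; coinsurance $4281 × 10% = $428.10. Patient pays $1584.10; OOP now $1584.10.
Claim 2 — $1944: deductible already satisfied, so patient's share is 10% × $1944 = $194.40. Patient owes $194.40 (running OOP $1778.50).
Claim 3 — $2385: 10% coinsurance on $2385 = $238.50. Patient owes $238.50 (running OOP $2017).
Claim 4 — $1368: deductible met; 10% of $1368 = $136.80. Patient owes $136.80 (running OOP $2153.80).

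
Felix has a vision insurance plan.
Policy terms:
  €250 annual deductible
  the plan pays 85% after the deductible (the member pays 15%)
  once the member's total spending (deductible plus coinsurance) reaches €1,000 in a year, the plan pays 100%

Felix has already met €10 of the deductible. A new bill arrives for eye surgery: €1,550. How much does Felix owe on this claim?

Deductible still to meet: €250 − €10 = €240.
That leaves €1,550 − €240 = €1,310 for coinsurance.
15% of €1,310 = €196.50 falls to the member.
So the member owes €240 + €196.50 = €436.50 before any cap.
Total out-of-pocket so far would be €10 + €436.50 = €446.50, below the €1,000 cap — no reduction.

€436.50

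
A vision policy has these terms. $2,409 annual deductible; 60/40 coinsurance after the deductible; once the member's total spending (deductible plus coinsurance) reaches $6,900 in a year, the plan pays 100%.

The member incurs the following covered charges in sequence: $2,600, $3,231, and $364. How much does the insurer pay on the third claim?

#1 ($2,600): $2,409 finishes the deductible; $191 goes to coinsurance; 40% of $191 = $76.40. Member pays $2,485.40; OOP now $2,485.40. Insurer: $2,600 − $2,485.40 = $114.60.
#2 ($3,231): deductible met; 40% of $3,231 = $1,292.40. Cost to member: $1,292.40. OOP to date $3,777.80. Plan pays $3,231 − $1,292.40 = $1,938.60.
#3 ($364): 40% coinsurance on $364 = $145.60. Member pays $145.60; OOP now $3,923.40. Plan pays $364 − $145.60 = $218.40.

$218.40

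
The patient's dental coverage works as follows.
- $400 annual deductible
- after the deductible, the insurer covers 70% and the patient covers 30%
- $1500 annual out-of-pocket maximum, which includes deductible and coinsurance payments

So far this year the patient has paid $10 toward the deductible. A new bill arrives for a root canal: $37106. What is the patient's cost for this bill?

$1490

Deductible still to meet: $400 − $10 = $390.
After the $390 deductible portion, $37106 − $390 = $36716 is subject to coinsurance.
30% of $36716 = $11014.80 falls to the patient.
That puts the patient's cost at $390 + $11014.80 = $11404.80 before any cap.
Year-to-date out-of-pocket would reach $10 + $11404.80 = $11414.80, above the $1500 maximum, so the patient pays only $1500 − $10 = $1490.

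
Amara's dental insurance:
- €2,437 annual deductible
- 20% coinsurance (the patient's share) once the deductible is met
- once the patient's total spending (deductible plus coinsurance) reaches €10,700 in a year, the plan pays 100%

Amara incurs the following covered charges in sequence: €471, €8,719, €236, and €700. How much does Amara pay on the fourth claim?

Claim 1 (€471): all of it applies to the deductible. Cost to patient: €471. OOP to date €471.
Claim 2 (€8,719): deductible takes €1,966, €6,753 remains; coinsurance €6,753 × 20% = €1,350.60. Patient pays €3,316.60; OOP now €3,787.60.
Claim 3 (€236): 20% coinsurance on €236 = €47.20. Cost to patient: €47.20. OOP to date €3,834.80.
Claim 4 (€700): deductible already satisfied, so patient's share is 20% × €700 = €140. Cost to patient: €140. OOP to date €3,974.80.

€140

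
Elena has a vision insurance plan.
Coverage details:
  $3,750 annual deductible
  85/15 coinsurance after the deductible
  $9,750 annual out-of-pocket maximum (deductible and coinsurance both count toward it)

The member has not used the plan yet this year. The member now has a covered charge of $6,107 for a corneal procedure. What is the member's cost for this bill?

$4,103.55

Deductible not yet touched, so the first $3,750 of the bill goes to the deductible.
The remaining $2,357 (= $6,107 − $3,750) moves to coinsurance.
Member's 15% share of $2,357 is $353.55.
Member responsibility before any cap: $3,750 + $353.55 = $4,103.55.
Cumulative spending $0 + $4,103.55 = $4,103.55 stays under the $9,750 maximum.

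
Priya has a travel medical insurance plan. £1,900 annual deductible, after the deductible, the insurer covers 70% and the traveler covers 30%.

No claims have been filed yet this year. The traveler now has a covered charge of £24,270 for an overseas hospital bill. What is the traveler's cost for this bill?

The full £1,900 deductible is still open; £1,900 of this bill applies to it.
That leaves £24,270 − £1,900 = £22,370 for coinsurance.
Traveler's 30% share of £22,370 is £6,711.
That puts the traveler's cost at £1,900 + £6,711 = £8,611.

£8,611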